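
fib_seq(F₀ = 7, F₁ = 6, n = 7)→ [7, 6, 13, 19, 32, 51, 83]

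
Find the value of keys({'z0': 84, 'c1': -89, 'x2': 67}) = ['z0', 'c1', 'x2']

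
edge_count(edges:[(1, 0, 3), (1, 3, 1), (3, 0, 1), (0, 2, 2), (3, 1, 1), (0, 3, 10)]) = 6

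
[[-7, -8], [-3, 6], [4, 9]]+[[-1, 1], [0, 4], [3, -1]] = [[-8, -7], [-3, 10], [7, 8]]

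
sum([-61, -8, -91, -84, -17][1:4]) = slice → [-8, -91, -84]
(-8) + (-91) + (-84)
= -183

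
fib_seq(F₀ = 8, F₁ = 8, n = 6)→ F_2 = F_1 + F_0 = 16
F_3 = F_2 + F_1 = 24
F_4 = F_3 + F_2 = 40
...
= [8, 8, 16, 24, 40, 64]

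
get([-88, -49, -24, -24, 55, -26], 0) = -88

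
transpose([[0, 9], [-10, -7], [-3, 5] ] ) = [[0, -10, -3], [9, -7, 5]]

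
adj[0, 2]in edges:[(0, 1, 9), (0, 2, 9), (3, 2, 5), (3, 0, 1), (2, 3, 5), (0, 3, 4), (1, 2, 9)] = 9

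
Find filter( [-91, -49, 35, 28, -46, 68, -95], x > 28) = [35, 68]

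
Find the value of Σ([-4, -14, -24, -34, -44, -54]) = -174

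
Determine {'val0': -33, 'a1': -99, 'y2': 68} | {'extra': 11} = {'val0': -33, 'a1': -99, 'y2': 68, 'extra': 11}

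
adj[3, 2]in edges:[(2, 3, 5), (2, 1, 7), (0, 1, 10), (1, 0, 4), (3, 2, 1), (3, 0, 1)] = 1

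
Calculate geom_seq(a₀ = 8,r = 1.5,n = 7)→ [8.0, 12.0, 18.0, 27.0, 40.5, 60.75, 91.125]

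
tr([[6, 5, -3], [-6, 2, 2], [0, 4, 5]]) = diagonal: 6 + 2 + 5
= 13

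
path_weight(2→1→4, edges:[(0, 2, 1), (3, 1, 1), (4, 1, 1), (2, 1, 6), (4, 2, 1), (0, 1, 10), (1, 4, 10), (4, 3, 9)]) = w(2→1)=6 + w(1→4)=10
= 16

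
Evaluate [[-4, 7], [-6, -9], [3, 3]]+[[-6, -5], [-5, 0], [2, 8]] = [[-10, 2], [-11, -9], [5, 11]]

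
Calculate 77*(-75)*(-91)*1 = 525525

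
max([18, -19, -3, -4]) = 18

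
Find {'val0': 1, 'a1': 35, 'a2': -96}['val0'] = 1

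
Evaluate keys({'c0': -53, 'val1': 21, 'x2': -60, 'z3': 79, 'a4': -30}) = ['c0', 'val1', 'x2', 'z3', 'a4']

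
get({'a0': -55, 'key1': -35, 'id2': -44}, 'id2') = -44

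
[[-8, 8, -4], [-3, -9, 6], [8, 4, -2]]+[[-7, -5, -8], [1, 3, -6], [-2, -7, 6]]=[[-15, 3, -12], [-2, -6, 0], [6, -3, 4]]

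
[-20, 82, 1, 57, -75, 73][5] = 73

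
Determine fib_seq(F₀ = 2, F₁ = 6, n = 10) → F_2 = F_1 + F_0 = 8
F_3 = F_2 + F_1 = 14
F_4 = F_3 + F_2 = 22
...
= [2, 6, 8, 14, 22, 36, 58, 94, 152, 246]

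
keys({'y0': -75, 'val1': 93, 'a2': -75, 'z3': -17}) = ['y0', 'val1', 'a2', 'z3']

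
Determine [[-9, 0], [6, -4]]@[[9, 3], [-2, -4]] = [[-81, -27], [62, 34]]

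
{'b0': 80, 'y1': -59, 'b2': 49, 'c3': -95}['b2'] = 49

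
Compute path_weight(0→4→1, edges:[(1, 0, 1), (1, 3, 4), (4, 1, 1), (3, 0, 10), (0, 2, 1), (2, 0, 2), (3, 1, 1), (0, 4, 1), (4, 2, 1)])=2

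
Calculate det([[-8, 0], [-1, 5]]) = (-8)*(5) - (0)*(-1)
= -40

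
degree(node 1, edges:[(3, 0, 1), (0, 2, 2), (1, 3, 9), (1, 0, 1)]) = 2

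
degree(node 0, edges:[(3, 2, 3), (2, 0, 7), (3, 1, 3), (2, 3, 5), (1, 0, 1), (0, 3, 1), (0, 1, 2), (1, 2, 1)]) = incident: (2,0), (1,0), (0,3), (0,1)
= 4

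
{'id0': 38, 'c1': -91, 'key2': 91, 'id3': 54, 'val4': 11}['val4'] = 11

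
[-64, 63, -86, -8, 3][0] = -64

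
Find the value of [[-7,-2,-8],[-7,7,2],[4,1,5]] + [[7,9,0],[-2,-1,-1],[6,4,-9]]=[[0, 7, -8], [-9, 6, 1], [10, 5, -4]]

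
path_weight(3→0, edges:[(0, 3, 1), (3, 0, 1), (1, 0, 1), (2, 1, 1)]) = w(3→0)=1
= 1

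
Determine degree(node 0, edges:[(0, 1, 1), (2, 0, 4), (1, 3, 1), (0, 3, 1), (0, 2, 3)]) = 4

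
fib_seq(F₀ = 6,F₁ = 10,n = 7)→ F_2 = F_1 + F_0 = 16
F_3 = F_2 + F_1 = 26
F_4 = F_3 + F_2 = 42
...
= [6, 10, 16, 26, 42, 68, 110]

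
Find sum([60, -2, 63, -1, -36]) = 84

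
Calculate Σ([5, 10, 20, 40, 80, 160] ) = 5 + 10 + 20 + 40 + 80 + 160
= 315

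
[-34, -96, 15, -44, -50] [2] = 15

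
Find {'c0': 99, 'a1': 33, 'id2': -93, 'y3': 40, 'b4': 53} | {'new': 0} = {'c0': 99, 'a1': 33, 'id2': -93, 'y3': 40, 'b4': 53, 'new': 0}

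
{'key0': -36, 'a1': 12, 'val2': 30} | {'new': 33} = {'key0': -36, 'a1': 12, 'val2': 30, 'new': 33}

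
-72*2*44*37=-234432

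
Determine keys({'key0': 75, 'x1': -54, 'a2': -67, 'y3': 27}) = ['key0', 'x1', 'a2', 'y3']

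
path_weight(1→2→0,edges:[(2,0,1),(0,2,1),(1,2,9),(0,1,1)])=w(1→2)=9 + w(2→0)=1
= 10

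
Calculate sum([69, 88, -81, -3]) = 73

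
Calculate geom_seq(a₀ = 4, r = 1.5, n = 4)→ [4.0, 6.0, 9.0, 13.5]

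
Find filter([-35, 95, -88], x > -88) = keep x where x > -88: -35✓, 95✓, -88✗
= [-35, 95]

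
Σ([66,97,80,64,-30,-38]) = 239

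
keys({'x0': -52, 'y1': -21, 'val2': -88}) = ['x0', 'y1', 'val2']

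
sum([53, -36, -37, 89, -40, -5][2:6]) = 7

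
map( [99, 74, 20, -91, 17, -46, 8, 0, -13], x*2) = [198, 148, 40, -182, 34, -92, 16, 0, -26]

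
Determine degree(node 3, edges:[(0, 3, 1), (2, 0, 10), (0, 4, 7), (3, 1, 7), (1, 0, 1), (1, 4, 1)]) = 2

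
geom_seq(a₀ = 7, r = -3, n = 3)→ a_0 = 7*(-3)^0 = 7
a_1 = 7*(-3)^1 = -21
a_2 = 7*(-3)^2 = 63
= [7, -21, 63]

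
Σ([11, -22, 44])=33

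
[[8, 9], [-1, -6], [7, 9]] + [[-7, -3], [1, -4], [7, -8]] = [[1, 6], [0, -10], [14, 1]]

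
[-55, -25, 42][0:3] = [-55, -25, 42]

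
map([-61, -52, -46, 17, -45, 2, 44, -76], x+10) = [-51, -42, -36, 27, -35, 12, 54, -66]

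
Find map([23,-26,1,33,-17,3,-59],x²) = (23)²=529, (-26)²=676, (1)²=1, (33)²=1089, (-17)²=289, (3)²=9, (-59)²=3481
= [529, 676, 1, 1089, 289, 9, 3481]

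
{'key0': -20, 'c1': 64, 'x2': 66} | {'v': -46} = {'key0': -20, 'c1': 64, 'x2': 66, 'v': -46}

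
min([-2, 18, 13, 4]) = -2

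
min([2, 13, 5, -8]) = -8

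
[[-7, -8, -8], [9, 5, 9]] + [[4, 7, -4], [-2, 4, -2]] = [[-3, -1, -12], [7, 9, 7]]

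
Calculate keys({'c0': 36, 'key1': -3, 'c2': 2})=['c0', 'key1', 'c2']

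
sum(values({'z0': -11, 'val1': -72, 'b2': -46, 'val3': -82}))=-211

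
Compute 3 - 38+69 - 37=-3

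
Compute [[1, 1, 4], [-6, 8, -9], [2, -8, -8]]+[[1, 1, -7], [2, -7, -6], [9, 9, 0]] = [[2, 2, -3], [-4, 1, -15], [11, 1, -8]]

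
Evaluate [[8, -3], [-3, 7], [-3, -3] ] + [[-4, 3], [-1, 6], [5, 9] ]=[[4, 0], [-4, 13], [2, 6]]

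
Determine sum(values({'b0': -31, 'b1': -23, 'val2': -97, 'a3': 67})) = -84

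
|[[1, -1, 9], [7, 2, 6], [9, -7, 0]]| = (1)*(1)*det([[2, 6], [-7, 0]]) + (-1)*(-1)*det([[7, 6], [9, 0]]) + (1)*(9)*det([[7, 2], [9, -7]])
= 42 + -54 + -603
= -615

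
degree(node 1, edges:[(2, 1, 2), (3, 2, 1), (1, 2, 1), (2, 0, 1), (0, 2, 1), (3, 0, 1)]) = 2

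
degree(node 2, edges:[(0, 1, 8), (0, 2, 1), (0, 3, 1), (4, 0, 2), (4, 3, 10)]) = incident: (0,2)
= 1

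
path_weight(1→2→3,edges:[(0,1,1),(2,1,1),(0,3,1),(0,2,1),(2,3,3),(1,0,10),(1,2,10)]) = 13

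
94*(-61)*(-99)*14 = 7947324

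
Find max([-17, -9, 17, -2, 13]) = 17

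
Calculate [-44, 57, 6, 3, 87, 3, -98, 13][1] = 57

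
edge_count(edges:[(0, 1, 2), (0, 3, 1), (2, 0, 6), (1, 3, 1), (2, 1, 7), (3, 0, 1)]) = 6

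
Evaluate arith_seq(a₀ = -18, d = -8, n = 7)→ [-18, -26, -34, -42, -50, -58, -66]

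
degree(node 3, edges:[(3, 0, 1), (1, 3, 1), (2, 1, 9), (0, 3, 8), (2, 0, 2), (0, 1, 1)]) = incident: (3,0), (1,3), (0,3)
= 3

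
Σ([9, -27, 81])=9 + -27 + 81
= 63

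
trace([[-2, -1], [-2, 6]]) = 4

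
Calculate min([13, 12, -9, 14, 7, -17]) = -17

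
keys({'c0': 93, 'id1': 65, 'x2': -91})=['c0', 'id1', 'x2']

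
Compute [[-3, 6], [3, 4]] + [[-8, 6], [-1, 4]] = [[-11, 12], [2, 8]]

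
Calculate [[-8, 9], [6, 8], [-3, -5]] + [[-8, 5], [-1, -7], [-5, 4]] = [[-16, 14], [5, 1], [-8, -1]]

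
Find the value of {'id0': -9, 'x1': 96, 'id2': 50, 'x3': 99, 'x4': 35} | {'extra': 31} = {'id0': -9, 'x1': 96, 'id2': 50, 'x3': 99, 'x4': 35, 'extra': 31}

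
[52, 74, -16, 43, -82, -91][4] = -82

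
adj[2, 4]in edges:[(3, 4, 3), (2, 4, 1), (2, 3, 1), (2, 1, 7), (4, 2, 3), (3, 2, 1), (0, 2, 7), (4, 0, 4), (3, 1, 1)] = 1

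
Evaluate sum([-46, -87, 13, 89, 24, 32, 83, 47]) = 155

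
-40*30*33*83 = -3286800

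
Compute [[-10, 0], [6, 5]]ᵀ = [[-10, 6], [0, 5]]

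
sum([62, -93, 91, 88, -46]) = 102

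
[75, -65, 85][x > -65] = [75, 85]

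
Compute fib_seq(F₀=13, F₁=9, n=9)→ [13, 9, 22, 31, 53, 84, 137, 221, 358]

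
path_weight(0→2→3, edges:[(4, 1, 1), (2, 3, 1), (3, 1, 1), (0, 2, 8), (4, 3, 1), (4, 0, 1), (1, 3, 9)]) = 9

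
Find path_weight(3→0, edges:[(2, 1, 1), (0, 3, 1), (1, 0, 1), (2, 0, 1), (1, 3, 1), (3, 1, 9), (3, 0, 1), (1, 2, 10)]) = w(3→0)=1
= 1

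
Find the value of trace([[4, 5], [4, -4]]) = 0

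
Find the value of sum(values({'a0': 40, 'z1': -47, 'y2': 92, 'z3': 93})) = 40 + (-47) + 92 + 93
= 178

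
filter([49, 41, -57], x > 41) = keep x where x > 41: 49✓, 41✗, -57✗
= [49]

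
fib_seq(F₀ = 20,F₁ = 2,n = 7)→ F_2 = F_1 + F_0 = 22
F_3 = F_2 + F_1 = 24
F_4 = F_3 + F_2 = 46
...
= [20, 2, 22, 24, 46, 70, 116]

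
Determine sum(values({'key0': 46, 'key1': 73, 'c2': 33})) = 46 + 73 + 33
= 152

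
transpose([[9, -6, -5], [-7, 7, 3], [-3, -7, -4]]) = [[9, -7, -3], [-6, 7, -7], [-5, 3, -4]]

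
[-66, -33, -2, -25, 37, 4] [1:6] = [-33, -2, -25, 37, 4]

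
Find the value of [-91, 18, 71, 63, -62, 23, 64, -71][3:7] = [63, -62, 23, 64]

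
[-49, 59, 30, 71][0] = -49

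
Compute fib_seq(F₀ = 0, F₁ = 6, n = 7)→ F_2 = F_1 + F_0 = 6
F_3 = F_2 + F_1 = 12
F_4 = F_3 + F_2 = 18
...
= [0, 6, 6, 12, 18, 30, 48]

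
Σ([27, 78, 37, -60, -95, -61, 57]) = -17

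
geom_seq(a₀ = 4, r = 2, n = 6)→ a_0 = 4*2^0 = 4
a_1 = 4*2^1 = 8
a_2 = 4*2^2 = 16
...
= [4, 8, 16, 32, 64, 128]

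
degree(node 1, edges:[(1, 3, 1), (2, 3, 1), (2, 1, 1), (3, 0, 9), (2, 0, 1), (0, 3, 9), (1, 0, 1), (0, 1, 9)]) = 4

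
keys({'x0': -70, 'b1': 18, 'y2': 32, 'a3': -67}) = ['x0', 'b1', 'y2', 'a3']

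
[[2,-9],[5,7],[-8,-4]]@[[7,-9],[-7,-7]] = C[0][0] = (2)*(7) + (-9)*(-7) = 77
C[0][1] = (2)*(-9) + (-9)*(-7) = 45
C[1][0] = (5)*(7) + (7)*(-7) = -14
C[1][1] = (5)*(-9) + (7)*(-7) = -94
C[2][0] = (-8)*(7) + (-4)*(-7) = -28
C[2][1] = (-8)*(-9) + (-4)*(-7) = 100
= [[77, 45], [-14, -94], [-28, 100]]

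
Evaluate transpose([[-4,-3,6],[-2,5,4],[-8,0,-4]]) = [[-4, -2, -8], [-3, 5, 0], [6, 4, -4]]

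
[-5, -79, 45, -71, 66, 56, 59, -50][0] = -5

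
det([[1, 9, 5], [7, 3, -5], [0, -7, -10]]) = (1)*(1)*det([[3, -5], [-7, -10]]) + (-1)*(9)*det([[7, -5], [0, -10]]) + (1)*(5)*det([[7, 3], [0, -7]])
= -65 + 630 + -245
= 320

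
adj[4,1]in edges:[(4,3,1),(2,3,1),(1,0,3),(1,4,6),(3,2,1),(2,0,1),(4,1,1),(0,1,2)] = 1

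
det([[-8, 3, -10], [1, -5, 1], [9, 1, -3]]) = (1)*(-8)*det([[-5, 1], [1, -3]]) + (-1)*(3)*det([[1, 1], [9, -3]]) + (1)*(-10)*det([[1, -5], [9, 1]])
= -112 + 36 + -460
= -536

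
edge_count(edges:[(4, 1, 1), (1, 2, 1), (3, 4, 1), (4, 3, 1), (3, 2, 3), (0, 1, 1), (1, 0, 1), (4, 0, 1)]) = 8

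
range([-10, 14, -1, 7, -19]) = 33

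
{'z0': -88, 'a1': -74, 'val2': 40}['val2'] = 40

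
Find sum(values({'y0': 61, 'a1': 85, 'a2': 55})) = 201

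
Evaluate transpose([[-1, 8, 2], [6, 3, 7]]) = [[-1, 6], [8, 3], [2, 7]]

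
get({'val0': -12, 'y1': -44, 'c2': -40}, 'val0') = -12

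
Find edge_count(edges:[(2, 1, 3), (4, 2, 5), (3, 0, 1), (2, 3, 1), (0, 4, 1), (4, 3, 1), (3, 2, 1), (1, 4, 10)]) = 8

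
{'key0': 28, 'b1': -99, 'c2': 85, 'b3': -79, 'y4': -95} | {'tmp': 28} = {'key0': 28, 'b1': -99, 'c2': 85, 'b3': -79, 'y4': -95, 'tmp': 28}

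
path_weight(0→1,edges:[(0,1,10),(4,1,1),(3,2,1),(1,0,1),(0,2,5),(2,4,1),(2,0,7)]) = 10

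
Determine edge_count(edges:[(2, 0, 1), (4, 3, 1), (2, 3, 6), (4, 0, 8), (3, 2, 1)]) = 5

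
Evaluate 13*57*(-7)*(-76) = 394212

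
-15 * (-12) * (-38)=-6840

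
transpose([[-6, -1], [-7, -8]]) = [[-6, -7], [-1, -8]]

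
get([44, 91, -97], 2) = -97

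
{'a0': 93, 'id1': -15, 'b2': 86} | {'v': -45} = {'a0': 93, 'id1': -15, 'b2': 86, 'v': -45}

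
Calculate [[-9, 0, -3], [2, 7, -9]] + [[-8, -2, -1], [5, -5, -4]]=[[-17, -2, -4], [7, 2, -13]]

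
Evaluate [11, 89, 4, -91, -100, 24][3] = -91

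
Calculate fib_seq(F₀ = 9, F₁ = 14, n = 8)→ [9, 14, 23, 37, 60, 97, 157, 254]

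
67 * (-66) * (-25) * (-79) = -8733450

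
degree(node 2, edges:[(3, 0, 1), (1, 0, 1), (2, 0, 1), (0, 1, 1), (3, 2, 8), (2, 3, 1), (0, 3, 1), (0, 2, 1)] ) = incident: (2,0), (3,2), (2,3), (0,2)
= 4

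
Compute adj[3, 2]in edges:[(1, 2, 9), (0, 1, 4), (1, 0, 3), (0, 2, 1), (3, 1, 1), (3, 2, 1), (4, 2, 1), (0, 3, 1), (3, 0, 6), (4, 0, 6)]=1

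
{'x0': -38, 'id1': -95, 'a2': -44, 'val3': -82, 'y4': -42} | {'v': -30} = {'x0': -38, 'id1': -95, 'a2': -44, 'val3': -82, 'y4': -42, 'v': -30}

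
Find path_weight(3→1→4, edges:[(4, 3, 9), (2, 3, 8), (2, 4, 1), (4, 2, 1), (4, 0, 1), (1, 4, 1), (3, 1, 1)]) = w(3→1)=1 + w(1→4)=1
= 2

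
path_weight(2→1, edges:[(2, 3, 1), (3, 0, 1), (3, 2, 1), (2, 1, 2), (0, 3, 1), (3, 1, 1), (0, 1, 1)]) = 2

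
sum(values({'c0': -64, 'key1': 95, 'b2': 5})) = 36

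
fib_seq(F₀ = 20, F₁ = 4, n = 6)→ F_2 = F_1 + F_0 = 24
F_3 = F_2 + F_1 = 28
F_4 = F_3 + F_2 = 52
...
= [20, 4, 24, 28, 52, 80]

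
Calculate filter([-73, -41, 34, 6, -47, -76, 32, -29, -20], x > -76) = keep x where x > -76: -73✓, -41✓, 34✓, 6✓, -47✓, -76✗, 32✓, -29✓, -20✓
= [-73, -41, 34, 6, -47, 32, -29, -20]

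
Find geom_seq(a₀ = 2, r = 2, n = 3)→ a_0 = 2*2^0 = 2
a_1 = 2*2^1 = 4
a_2 = 2*2^2 = 8
= [2, 4, 8]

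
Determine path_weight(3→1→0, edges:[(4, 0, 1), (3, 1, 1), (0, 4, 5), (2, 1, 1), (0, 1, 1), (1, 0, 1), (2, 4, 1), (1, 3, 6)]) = w(3→1)=1 + w(1→0)=1
= 2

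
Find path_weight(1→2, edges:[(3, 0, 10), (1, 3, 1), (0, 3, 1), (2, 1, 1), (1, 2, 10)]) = w(1→2)=10
= 10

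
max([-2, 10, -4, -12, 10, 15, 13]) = 15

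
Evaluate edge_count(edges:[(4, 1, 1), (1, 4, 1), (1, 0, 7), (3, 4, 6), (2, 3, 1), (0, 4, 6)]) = 6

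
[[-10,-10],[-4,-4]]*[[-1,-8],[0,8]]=C[0][0] = (-10)*(-1) + (-10)*(0) = 10
C[0][1] = (-10)*(-8) + (-10)*(8) = 0
C[1][0] = (-4)*(-1) + (-4)*(0) = 4
C[1][1] = (-4)*(-8) + (-4)*(8) = 0
= [[10, 0], [4, 0]]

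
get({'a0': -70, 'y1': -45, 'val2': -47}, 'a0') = -70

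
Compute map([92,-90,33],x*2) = 92*2=184, -90*2=-180, 33*2=66
= [184, -180, 66]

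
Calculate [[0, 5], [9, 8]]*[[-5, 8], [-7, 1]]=C[0][0] = (0)*(-5) + (5)*(-7) = -35
C[0][1] = (0)*(8) + (5)*(1) = 5
C[1][0] = (9)*(-5) + (8)*(-7) = -101
C[1][1] = (9)*(8) + (8)*(1) = 80
= [[-35, 5], [-101, 80]]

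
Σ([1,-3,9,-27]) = 1 + -3 + 9 + -27
= -20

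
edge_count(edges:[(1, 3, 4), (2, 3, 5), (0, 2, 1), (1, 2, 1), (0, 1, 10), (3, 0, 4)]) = 6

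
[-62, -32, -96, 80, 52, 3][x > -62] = keep x where x > -62: -62✗, -32✓, -96✗, 80✓, 52✓, 3✓
= [-32, 80, 52, 3]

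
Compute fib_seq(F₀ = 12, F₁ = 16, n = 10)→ F_2 = F_1 + F_0 = 28
F_3 = F_2 + F_1 = 44
F_4 = F_3 + F_2 = 72
...
= [12, 16, 28, 44, 72, 116, 188, 304, 492, 796]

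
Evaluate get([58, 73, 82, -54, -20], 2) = 82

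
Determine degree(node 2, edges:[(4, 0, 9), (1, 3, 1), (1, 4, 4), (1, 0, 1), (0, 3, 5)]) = 0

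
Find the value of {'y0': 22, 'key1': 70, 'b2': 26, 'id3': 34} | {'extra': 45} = {'y0': 22, 'key1': 70, 'b2': 26, 'id3': 34, 'extra': 45}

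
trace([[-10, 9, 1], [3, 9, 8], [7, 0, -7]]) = -8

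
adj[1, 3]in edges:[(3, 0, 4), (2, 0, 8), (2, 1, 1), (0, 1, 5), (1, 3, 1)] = 1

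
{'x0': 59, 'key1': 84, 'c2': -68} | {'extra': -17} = {'x0': 59, 'key1': 84, 'c2': -68, 'extra': -17}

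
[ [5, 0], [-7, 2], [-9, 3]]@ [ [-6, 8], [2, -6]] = [[-30, 40], [46, -68], [60, -90]]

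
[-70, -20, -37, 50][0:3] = [-70, -20, -37]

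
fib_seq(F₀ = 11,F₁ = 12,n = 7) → F_2 = F_1 + F_0 = 23
F_3 = F_2 + F_1 = 35
F_4 = F_3 + F_2 = 58
...
= [11, 12, 23, 35, 58, 93, 151]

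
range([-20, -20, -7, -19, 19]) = 39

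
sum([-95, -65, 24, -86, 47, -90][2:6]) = slice → [24, -86, 47, -90]
24 + (-86) + 47 + (-90)
= -105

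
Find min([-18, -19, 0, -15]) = -19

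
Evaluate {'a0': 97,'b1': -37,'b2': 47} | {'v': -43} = {'a0': 97, 'b1': -37, 'b2': 47, 'v': -43}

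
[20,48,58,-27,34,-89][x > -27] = keep x where x > -27: 20✓, 48✓, 58✓, -27✗, 34✓, -89✗
= [20, 48, 58, 34]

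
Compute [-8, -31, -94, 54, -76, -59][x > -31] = [-8, 54]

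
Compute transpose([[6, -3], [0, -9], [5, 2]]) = [[6, 0, 5], [-3, -9, 2]]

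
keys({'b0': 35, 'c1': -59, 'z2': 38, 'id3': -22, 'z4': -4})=['b0', 'c1', 'z2', 'id3', 'z4']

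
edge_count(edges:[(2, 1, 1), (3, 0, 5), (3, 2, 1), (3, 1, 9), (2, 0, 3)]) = 5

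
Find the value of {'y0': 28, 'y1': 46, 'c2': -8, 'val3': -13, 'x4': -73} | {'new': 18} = {'y0': 28, 'y1': 46, 'c2': -8, 'val3': -13, 'x4': -73, 'new': 18}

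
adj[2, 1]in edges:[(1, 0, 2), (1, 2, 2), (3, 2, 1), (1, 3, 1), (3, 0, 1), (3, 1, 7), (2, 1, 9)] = 9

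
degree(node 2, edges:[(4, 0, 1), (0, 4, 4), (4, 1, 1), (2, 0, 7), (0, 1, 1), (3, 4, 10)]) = incident: (2,0)
= 1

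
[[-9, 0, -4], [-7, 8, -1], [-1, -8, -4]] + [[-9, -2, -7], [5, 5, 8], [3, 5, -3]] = [[-18, -2, -11], [-2, 13, 7], [2, -3, -7]]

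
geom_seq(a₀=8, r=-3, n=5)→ [8, -24, 72, -216, 648]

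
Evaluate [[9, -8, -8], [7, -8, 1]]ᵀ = [[9, 7], [-8, -8], [-8, 1]]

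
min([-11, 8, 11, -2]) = -11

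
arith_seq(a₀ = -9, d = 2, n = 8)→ [-9, -7, -5, -3, -1, 1, 3, 5]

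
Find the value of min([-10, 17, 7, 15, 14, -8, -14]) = -14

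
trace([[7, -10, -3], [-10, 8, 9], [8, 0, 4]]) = diagonal: 7 + 8 + 4
= 19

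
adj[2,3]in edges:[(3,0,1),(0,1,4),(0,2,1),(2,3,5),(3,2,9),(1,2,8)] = 5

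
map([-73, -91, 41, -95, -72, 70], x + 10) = -73+10=-63, -91+10=-81, 41+10=51, -95+10=-85, -72+10=-62, 70+10=80
= [-63, -81, 51, -85, -62, 80]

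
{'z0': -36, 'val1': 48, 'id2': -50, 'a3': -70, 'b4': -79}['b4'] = -79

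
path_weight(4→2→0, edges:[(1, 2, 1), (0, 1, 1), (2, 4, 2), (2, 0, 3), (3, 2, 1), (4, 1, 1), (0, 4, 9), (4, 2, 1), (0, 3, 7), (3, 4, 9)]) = 4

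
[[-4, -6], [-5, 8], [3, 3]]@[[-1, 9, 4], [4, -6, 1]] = [[-20, 0, -22], [37, -93, -12], [9, 9, 15]]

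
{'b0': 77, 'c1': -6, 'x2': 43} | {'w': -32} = {'b0': 77, 'c1': -6, 'x2': 43, 'w': -32}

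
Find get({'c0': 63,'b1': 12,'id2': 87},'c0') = 63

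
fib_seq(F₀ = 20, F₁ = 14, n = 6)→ [20, 14, 34, 48, 82, 130]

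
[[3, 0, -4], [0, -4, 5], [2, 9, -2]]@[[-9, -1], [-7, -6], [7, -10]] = C[0][0] = (3)*(-9) + (0)*(-7) + (-4)*(7) = -55
C[0][1] = (3)*(-1) + (0)*(-6) + (-4)*(-10) = 37
C[1][0] = (0)*(-9) + (-4)*(-7) + (5)*(7) = 63
C[1][1] = (0)*(-1) + (-4)*(-6) + (5)*(-10) = -26
C[2][0] = (2)*(-9) + (9)*(-7) + (-2)*(7) = -95
C[2][1] = (2)*(-1) + (9)*(-6) + (-2)*(-10) = -36
= [[-55, 37], [63, -26], [-95, -36]]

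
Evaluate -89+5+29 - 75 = -130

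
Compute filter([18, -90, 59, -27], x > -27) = keep x where x > -27: 18✓, -90✗, 59✓, -27✗
= [18, 59]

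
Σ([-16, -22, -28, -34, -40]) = -140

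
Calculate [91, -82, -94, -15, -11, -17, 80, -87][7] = -87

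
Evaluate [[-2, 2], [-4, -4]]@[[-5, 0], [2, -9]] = [[14, -18], [12, 36]]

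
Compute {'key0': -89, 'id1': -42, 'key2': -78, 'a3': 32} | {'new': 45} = {'key0': -89, 'id1': -42, 'key2': -78, 'a3': 32, 'new': 45}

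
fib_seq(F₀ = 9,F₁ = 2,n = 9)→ [9, 2, 11, 13, 24, 37, 61, 98, 159]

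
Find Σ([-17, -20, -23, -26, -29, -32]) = -147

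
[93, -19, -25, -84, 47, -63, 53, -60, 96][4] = 47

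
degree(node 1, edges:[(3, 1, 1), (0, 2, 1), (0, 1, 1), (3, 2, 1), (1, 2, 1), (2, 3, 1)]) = 3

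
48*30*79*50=5688000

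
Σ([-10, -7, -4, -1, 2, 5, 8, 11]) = 4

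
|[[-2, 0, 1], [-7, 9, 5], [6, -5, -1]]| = (1)*(-2)*det([[9, 5], [-5, -1]]) + (-1)*(0)*det([[-7, 5], [6, -1]]) + (1)*(1)*det([[-7, 9], [6, -5]])
= -32 + 0 + -19
= -51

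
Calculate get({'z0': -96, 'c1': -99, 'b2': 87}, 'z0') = -96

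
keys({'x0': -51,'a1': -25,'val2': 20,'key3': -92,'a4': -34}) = ['x0', 'a1', 'val2', 'key3', 'a4']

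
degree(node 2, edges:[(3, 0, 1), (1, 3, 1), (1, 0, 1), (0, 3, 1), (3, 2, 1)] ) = incident: (3,2)
= 1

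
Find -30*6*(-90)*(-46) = -745200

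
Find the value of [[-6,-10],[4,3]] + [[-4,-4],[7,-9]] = [[-10, -14], [11, -6]]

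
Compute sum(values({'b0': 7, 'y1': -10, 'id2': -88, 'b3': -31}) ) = 7 + (-10) + (-88) + (-31)
= -122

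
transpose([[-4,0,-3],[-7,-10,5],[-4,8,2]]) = [[-4, -7, -4], [0, -10, 8], [-3, 5, 2]]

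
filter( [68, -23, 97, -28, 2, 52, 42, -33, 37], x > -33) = [68, -23, 97, -28, 2, 52, 42, 37]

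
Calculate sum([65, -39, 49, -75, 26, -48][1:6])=slice → [-39, 49, -75, 26, -48]
(-39) + 49 + (-75) + 26 + (-48)
= -87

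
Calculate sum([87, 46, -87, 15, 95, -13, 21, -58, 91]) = 87 + 46 + (-87) + 15 + 95 + (-13) + 21 + (-58) + 91
= 197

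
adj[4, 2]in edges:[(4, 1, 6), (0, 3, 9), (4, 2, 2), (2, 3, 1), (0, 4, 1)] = 2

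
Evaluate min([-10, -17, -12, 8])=-17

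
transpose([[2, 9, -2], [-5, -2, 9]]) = [[2, -5], [9, -2], [-2, 9]]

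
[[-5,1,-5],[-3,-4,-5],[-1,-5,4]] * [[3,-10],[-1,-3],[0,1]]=C[0][0] = (-5)*(3) + (1)*(-1) + (-5)*(0) = -16
C[0][1] = (-5)*(-10) + (1)*(-3) + (-5)*(1) = 42
C[1][0] = (-3)*(3) + (-4)*(-1) + (-5)*(0) = -5
C[1][1] = (-3)*(-10) + (-4)*(-3) + (-5)*(1) = 37
C[2][0] = (-1)*(3) + (-5)*(-1) + (4)*(0) = 2
C[2][1] = (-1)*(-10) + (-5)*(-3) + (4)*(1) = 29
= [[-16, 42], [-5, 37], [2, 29]]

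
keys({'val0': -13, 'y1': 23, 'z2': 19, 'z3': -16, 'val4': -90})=['val0', 'y1', 'z2', 'z3', 'val4']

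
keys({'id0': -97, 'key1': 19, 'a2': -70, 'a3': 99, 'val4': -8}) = ['id0', 'key1', 'a2', 'a3', 'val4']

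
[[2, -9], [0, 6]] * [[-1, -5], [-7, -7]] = C[0][0] = (2)*(-1) + (-9)*(-7) = 61
C[0][1] = (2)*(-5) + (-9)*(-7) = 53
C[1][0] = (0)*(-1) + (6)*(-7) = -42
C[1][1] = (0)*(-5) + (6)*(-7) = -42
= [[61, 53], [-42, -42]]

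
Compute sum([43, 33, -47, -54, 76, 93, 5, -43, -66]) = 43 + 33 + (-47) + (-54) + 76 + 93 + 5 + (-43) + (-66)
= 40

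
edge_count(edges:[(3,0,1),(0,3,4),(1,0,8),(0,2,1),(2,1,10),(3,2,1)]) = 6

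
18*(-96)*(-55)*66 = 6272640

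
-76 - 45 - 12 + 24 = -109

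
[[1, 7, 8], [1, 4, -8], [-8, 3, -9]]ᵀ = [[1, 1, -8], [7, 4, 3], [8, -8, -9]]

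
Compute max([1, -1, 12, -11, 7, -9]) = 12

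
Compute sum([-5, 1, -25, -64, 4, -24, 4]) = (-5) + 1 + (-25) + (-64) + 4 + (-24) + 4
= -109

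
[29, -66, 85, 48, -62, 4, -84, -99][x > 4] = keep x where x > 4: 29✓, -66✗, 85✓, 48✓, -62✗, 4✗, -84✗, -99✗
= [29, 85, 48]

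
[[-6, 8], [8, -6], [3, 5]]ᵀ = [[-6, 8, 3], [8, -6, 5]]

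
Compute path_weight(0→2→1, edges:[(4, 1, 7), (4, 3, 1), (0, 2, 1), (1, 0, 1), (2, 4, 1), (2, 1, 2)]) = 3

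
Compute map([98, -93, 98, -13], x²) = [9604, 8649, 9604, 169]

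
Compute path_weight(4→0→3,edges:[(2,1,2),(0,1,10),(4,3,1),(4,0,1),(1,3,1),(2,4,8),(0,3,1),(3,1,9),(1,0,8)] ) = w(4→0)=1 + w(0→3)=1
= 2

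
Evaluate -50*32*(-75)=120000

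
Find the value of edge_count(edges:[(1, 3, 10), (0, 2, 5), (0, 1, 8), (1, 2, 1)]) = 4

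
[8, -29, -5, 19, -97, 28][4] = -97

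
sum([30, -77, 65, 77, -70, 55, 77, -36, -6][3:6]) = 62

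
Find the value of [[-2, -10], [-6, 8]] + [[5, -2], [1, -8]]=[[3, -12], [-5, 0]]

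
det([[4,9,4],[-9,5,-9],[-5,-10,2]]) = 707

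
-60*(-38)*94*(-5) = -1071600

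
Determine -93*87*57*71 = -32744277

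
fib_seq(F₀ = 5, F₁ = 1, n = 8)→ [5, 1, 6, 7, 13, 20, 33, 53]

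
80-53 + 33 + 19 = 79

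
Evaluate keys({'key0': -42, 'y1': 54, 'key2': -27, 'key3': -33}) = ['key0', 'y1', 'key2', 'key3']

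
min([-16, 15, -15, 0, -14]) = -16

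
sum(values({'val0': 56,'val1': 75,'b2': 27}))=158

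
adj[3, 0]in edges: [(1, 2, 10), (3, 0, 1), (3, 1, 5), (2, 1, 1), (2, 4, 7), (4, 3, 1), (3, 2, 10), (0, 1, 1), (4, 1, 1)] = 1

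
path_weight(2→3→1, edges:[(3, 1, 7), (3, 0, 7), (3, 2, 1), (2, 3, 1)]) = w(2→3)=1 + w(3→1)=7
= 8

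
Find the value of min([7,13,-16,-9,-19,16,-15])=-19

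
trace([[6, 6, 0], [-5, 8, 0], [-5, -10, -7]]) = 7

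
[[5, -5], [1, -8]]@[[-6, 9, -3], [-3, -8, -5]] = [[-15, 85, 10], [18, 73, 37]]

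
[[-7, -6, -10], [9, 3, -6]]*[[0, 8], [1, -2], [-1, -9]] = [[4, 46], [9, 120]]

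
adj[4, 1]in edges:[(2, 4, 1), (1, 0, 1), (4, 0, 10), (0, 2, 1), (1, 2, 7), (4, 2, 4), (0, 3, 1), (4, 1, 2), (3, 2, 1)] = 2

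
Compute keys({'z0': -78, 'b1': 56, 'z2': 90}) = ['z0', 'b1', 'z2']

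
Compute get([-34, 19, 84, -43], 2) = 84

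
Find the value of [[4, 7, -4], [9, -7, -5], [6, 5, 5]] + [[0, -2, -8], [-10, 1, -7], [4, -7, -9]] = [[4, 5, -12], [-1, -6, -12], [10, -2, -4]]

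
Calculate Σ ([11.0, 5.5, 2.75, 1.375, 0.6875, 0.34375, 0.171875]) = 11.0 + 5.5 + 2.75 + 1.375 + 0.6875 + 0.34375 + 0.171875
= 21.828125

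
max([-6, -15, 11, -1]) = 11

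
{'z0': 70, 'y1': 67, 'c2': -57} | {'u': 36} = {'z0': 70, 'y1': 67, 'c2': -57, 'u': 36}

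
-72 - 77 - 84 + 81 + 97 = -55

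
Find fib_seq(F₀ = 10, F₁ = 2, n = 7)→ F_2 = F_1 + F_0 = 12
F_3 = F_2 + F_1 = 14
F_4 = F_3 + F_2 = 26
...
= [10, 2, 12, 14, 26, 40, 66]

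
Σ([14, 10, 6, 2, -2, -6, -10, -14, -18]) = -18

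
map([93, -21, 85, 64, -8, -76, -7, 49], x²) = [8649, 441, 7225, 4096, 64, 5776, 49, 2401]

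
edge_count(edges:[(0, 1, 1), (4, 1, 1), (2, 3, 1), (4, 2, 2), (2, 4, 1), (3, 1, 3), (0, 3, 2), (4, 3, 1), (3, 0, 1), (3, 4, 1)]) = 10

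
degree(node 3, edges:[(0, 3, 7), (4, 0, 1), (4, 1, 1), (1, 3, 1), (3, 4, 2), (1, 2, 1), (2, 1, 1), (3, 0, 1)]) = 4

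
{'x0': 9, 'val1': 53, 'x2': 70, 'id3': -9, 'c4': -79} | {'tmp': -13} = {'x0': 9, 'val1': 53, 'x2': 70, 'id3': -9, 'c4': -79, 'tmp': -13}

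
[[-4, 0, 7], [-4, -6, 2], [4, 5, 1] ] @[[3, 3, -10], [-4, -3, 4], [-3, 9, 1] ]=[[-33, 51, 47], [6, 24, 18], [-11, 6, -19]]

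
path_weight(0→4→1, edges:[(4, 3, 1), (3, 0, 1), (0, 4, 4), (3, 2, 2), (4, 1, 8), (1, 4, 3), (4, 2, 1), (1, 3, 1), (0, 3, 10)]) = 12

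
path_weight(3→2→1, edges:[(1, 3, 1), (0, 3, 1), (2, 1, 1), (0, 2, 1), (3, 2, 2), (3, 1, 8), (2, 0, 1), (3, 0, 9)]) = 3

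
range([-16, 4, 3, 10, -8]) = 26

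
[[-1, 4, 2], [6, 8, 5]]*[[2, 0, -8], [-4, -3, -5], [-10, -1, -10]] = C[0][0] = (-1)*(2) + (4)*(-4) + (2)*(-10) = -38
C[0][1] = (-1)*(0) + (4)*(-3) + (2)*(-1) = -14
C[0][2] = (-1)*(-8) + (4)*(-5) + (2)*(-10) = -32
C[1][0] = (6)*(2) + (8)*(-4) + (5)*(-10) = -70
C[1][1] = (6)*(0) + (8)*(-3) + (5)*(-1) = -29
C[1][2] = (6)*(-8) + (8)*(-5) + (5)*(-10) = -138
= [[-38, -14, -32], [-70, -29, -138]]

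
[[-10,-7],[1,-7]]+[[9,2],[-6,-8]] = [[-1, -5], [-5, -15]]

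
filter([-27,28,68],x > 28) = [68]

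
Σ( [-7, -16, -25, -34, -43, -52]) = -177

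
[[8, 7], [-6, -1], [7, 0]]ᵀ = [[8, -6, 7], [7, -1, 0]]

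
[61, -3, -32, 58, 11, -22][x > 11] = [61, 58]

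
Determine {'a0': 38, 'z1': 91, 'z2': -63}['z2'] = -63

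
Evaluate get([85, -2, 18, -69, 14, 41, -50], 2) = 18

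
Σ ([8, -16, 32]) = 24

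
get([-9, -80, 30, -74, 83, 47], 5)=47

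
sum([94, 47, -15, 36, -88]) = 94 + 47 + (-15) + 36 + (-88)
= 74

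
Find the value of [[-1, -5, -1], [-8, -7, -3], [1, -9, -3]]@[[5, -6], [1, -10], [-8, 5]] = C[0][0] = (-1)*(5) + (-5)*(1) + (-1)*(-8) = -2
C[0][1] = (-1)*(-6) + (-5)*(-10) + (-1)*(5) = 51
C[1][0] = (-8)*(5) + (-7)*(1) + (-3)*(-8) = -23
C[1][1] = (-8)*(-6) + (-7)*(-10) + (-3)*(5) = 103
C[2][0] = (1)*(5) + (-9)*(1) + (-3)*(-8) = 20
C[2][1] = (1)*(-6) + (-9)*(-10) + (-3)*(5) = 69
= [[-2, 51], [-23, 103], [20, 69]]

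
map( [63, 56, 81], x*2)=63*2=126, 56*2=112, 81*2=162
= [126, 112, 162]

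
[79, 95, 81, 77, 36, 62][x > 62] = [79, 95, 81, 77]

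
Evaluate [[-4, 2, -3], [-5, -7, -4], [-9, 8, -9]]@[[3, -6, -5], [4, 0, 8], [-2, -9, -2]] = [[2, 51, 42], [-35, 66, -23], [23, 135, 127]]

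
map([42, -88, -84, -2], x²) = (42)²=1764, (-88)²=7744, (-84)²=7056, (-2)²=4
= [1764, 7744, 7056, 4]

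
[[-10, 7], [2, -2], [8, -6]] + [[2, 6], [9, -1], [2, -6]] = [[-8, 13], [11, -3], [10, -12]]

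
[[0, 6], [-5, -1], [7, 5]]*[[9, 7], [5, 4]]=[[30, 24], [-50, -39], [88, 69]]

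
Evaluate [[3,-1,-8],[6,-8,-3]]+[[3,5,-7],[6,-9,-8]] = [[6, 4, -15], [12, -17, -11]]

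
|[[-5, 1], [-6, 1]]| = (-5)*(1) - (1)*(-6)
= 1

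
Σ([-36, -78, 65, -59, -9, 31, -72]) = (-36) + (-78) + 65 + (-59) + (-9) + 31 + (-72)
= -158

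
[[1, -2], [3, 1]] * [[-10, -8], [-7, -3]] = C[0][0] = (1)*(-10) + (-2)*(-7) = 4
C[0][1] = (1)*(-8) + (-2)*(-3) = -2
C[1][0] = (3)*(-10) + (1)*(-7) = -37
C[1][1] = (3)*(-8) + (1)*(-3) = -27
= [[4, -2], [-37, -27]]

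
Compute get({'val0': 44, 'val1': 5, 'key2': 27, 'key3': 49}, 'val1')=5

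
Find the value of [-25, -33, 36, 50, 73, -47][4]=73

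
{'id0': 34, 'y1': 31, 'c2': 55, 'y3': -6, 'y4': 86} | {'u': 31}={'id0': 34, 'y1': 31, 'c2': 55, 'y3': -6, 'y4': 86, 'u': 31}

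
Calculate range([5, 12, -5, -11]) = 23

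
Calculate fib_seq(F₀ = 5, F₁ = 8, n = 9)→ F_2 = F_1 + F_0 = 13
F_3 = F_2 + F_1 = 21
F_4 = F_3 + F_2 = 34
...
= [5, 8, 13, 21, 34, 55, 89, 144, 233]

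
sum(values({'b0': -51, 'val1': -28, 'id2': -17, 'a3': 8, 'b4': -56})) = (-51) + (-28) + (-17) + 8 + (-56)
= -144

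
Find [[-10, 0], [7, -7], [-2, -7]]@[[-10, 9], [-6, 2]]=C[0][0] = (-10)*(-10) + (0)*(-6) = 100
C[0][1] = (-10)*(9) + (0)*(2) = -90
C[1][0] = (7)*(-10) + (-7)*(-6) = -28
C[1][1] = (7)*(9) + (-7)*(2) = 49
C[2][0] = (-2)*(-10) + (-7)*(-6) = 62
C[2][1] = (-2)*(9) + (-7)*(2) = -32
= [[100, -90], [-28, 49], [62, -32]]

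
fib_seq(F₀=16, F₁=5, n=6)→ F_2 = F_1 + F_0 = 21
F_3 = F_2 + F_1 = 26
F_4 = F_3 + F_2 = 47
...
= [16, 5, 21, 26, 47, 73]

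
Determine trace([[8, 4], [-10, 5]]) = 13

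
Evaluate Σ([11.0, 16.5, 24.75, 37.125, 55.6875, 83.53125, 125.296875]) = 353.890625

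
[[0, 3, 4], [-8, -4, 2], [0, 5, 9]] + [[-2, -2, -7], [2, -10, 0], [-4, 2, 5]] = [[-2, 1, -3], [-6, -14, 2], [-4, 7, 14]]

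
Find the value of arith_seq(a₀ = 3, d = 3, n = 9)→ a_0 = 3 + 0*3 = 3
a_1 = 3 + 1*3 = 6
a_2 = 3 + 2*3 = 9
...
= [3, 6, 9, 12, 15, 18, 21, 24, 27]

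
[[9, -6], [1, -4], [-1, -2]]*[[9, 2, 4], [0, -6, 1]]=[[81, 54, 30], [9, 26, 0], [-9, 10, -6]]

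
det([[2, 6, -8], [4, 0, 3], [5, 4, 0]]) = (1)*(2)*det([[0, 3], [4, 0]]) + (-1)*(6)*det([[4, 3], [5, 0]]) + (1)*(-8)*det([[4, 0], [5, 4]])
= -24 + 90 + -128
= -62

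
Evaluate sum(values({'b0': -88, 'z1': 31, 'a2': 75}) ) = (-88) + 31 + 75
= 18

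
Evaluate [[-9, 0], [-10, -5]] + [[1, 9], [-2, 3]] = [[-8, 9], [-12, -2]]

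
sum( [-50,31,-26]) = -45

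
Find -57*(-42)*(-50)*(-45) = 5386500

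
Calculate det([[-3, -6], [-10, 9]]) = -87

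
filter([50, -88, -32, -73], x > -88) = [50, -32, -73]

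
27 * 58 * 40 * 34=2129760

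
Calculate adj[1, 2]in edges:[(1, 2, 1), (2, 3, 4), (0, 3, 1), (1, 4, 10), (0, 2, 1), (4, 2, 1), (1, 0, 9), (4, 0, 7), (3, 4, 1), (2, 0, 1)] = 1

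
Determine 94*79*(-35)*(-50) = 12995500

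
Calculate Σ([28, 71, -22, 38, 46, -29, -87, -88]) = -43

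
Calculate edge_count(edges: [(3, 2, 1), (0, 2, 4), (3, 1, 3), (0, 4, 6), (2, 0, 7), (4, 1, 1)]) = 6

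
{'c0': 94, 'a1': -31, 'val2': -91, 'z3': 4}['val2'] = -91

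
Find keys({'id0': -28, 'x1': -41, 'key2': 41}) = ['id0', 'x1', 'key2']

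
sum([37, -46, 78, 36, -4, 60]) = 161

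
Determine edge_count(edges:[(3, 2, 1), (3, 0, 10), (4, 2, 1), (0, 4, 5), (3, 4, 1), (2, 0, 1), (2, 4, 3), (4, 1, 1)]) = 8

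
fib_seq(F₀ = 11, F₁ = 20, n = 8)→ F_2 = F_1 + F_0 = 31
F_3 = F_2 + F_1 = 51
F_4 = F_3 + F_2 = 82
...
= [11, 20, 31, 51, 82, 133, 215, 348]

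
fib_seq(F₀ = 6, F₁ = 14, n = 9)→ F_2 = F_1 + F_0 = 20
F_3 = F_2 + F_1 = 34
F_4 = F_3 + F_2 = 54
...
= [6, 14, 20, 34, 54, 88, 142, 230, 372]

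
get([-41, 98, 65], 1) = 98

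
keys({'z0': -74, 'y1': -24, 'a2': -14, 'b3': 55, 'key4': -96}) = ['z0', 'y1', 'a2', 'b3', 'key4']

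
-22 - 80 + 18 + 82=-2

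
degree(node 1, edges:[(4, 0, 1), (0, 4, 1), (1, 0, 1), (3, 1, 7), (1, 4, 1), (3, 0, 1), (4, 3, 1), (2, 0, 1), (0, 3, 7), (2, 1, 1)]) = 4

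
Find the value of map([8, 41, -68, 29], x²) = (8)²=64, (41)²=1681, (-68)²=4624, (29)²=841
= [64, 1681, 4624, 841]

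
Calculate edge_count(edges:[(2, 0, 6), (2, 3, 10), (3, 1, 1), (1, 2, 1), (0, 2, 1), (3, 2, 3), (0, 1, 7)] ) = 7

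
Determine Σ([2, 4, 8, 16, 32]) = 2 + 4 + 8 + 16 + 32
= 62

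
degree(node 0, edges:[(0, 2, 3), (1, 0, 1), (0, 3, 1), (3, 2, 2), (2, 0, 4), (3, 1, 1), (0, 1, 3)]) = 5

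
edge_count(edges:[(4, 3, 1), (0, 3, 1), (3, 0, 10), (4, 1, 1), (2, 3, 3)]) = 5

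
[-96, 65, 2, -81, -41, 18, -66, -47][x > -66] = keep x where x > -66: -96✗, 65✓, 2✓, -81✗, -41✓, 18✓, -66✗, -47✓
= [65, 2, -41, 18, -47]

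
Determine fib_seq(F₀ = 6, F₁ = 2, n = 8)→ F_2 = F_1 + F_0 = 8
F_3 = F_2 + F_1 = 10
F_4 = F_3 + F_2 = 18
...
= [6, 2, 8, 10, 18, 28, 46, 74]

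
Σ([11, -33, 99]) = 77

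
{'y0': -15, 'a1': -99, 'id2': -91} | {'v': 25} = {'y0': -15, 'a1': -99, 'id2': -91, 'v': 25}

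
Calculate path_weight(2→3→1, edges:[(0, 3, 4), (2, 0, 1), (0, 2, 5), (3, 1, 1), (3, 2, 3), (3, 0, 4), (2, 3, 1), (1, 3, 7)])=w(2→3)=1 + w(3→1)=1
= 2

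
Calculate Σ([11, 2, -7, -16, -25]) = 11 + 2 + (-7) + (-16) + (-25)
= -35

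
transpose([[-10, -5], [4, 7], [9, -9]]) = [[-10, 4, 9], [-5, 7, -9]]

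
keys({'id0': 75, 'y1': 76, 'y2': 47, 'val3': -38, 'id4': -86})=['id0', 'y1', 'y2', 'val3', 'id4']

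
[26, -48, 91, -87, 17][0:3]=[26, -48, 91]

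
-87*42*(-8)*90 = 2630880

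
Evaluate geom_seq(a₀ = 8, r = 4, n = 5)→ [8, 32, 128, 512, 2048]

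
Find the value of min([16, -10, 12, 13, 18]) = -10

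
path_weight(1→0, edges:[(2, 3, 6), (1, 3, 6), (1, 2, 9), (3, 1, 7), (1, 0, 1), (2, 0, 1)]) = w(1→0)=1
= 1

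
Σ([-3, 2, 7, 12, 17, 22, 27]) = 84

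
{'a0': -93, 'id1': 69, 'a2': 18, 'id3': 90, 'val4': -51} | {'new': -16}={'a0': -93, 'id1': 69, 'a2': 18, 'id3': 90, 'val4': -51, 'new': -16}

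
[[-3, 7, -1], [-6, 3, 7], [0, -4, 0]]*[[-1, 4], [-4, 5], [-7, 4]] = [[-18, 19], [-55, 19], [16, -20]]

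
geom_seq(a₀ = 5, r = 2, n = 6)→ [5, 10, 20, 40, 80, 160]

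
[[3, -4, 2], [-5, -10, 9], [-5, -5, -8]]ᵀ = [[3, -5, -5], [-4, -10, -5], [2, 9, -8]]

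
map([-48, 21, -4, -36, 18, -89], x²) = (-48)²=2304, (21)²=441, (-4)²=16, (-36)²=1296, (18)²=324, (-89)²=7921
= [2304, 441, 16, 1296, 324, 7921]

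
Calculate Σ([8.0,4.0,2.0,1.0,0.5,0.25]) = 8.0 + 4.0 + 2.0 + 1.0 + 0.5 + 0.25
= 15.75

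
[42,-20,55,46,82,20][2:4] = [55, 46]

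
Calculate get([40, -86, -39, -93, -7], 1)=-86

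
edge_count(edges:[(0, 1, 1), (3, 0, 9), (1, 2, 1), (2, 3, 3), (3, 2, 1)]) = 5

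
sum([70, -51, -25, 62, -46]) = 10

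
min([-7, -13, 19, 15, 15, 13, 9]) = -13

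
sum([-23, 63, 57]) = (-23) + 63 + 57
= 97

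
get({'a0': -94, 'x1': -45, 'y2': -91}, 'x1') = -45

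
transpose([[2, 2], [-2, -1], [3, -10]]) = [[2, -2, 3], [2, -1, -10]]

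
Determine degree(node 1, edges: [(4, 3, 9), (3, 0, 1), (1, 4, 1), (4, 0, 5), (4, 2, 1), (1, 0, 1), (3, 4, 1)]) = 2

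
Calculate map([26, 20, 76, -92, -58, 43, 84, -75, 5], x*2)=26*2=52, 20*2=40, 76*2=152, -92*2=-184, -58*2=-116, 43*2=86, 84*2=168, -75*2=-150, 5*2=10
= [52, 40, 152, -184, -116, 86, 168, -150, 10]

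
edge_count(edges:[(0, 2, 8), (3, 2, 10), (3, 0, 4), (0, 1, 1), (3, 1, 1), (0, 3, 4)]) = 6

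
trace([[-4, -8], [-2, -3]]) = diagonal: (-4) + (-3)
= -7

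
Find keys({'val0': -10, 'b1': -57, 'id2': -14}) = ['val0', 'b1', 'id2']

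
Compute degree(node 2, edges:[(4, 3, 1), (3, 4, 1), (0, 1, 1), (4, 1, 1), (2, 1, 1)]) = 1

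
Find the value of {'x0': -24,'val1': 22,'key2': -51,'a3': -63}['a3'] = -63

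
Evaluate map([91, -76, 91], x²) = [8281, 5776, 8281]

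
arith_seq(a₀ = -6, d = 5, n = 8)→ a_0 = -6 + 0*5 = -6
a_1 = -6 + 1*5 = -1
a_2 = -6 + 2*5 = 4
...
= [-6, -1, 4, 9, 14, 19, 24, 29]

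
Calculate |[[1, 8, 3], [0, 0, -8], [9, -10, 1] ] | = -656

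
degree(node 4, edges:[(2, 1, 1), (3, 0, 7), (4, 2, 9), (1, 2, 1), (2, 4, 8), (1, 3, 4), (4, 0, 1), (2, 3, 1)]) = incident: (4,2), (2,4), (4,0)
= 3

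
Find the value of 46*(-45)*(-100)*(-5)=-1035000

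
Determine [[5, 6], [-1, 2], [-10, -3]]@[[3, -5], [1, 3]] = [[21, -7], [-1, 11], [-33, 41]]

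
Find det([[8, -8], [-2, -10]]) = -96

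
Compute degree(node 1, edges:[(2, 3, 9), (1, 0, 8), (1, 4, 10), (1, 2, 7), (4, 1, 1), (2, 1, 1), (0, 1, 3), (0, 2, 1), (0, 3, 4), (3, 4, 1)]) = 6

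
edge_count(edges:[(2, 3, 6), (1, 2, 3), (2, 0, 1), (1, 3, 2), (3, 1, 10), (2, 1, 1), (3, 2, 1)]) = 7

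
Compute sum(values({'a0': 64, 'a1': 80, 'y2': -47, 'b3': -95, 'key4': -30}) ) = -28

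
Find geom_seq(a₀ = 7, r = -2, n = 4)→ [7, -14, 28, -56]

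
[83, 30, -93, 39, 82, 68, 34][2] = -93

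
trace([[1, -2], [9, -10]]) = diagonal: 1 + (-10)
= -9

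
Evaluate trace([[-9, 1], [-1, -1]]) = -10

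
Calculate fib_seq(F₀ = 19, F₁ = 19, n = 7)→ F_2 = F_1 + F_0 = 38
F_3 = F_2 + F_1 = 57
F_4 = F_3 + F_2 = 95
...
= [19, 19, 38, 57, 95, 152, 247]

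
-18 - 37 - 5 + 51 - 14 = -23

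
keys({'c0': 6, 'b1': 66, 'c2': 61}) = ['c0', 'b1', 'c2']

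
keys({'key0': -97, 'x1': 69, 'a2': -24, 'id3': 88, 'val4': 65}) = ['key0', 'x1', 'a2', 'id3', 'val4']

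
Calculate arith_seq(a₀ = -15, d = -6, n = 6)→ a_0 = -15 + 0*-6 = -15
a_1 = -15 + 1*-6 = -21
a_2 = -15 + 2*-6 = -27
...
= [-15, -21, -27, -33, -39, -45]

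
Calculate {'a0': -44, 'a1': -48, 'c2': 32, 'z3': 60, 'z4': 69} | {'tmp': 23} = {'a0': -44, 'a1': -48, 'c2': 32, 'z3': 60, 'z4': 69, 'tmp': 23}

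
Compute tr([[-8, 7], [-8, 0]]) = -8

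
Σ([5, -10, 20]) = 15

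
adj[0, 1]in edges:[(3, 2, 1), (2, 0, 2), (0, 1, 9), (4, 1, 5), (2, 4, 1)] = 9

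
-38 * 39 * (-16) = 23712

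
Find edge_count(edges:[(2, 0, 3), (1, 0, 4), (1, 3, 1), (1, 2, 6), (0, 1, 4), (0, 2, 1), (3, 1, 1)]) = 7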